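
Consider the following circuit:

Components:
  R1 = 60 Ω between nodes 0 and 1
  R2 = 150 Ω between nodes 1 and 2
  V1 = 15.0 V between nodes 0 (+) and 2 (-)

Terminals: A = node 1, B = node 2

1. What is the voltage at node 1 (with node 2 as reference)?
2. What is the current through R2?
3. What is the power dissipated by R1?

Nodal analysis, taking node 2 as the 0 V reference.
Source V1 fixes V_0 = 15 V.
KCL at each unknown node (sum of currents leaving = 0; resistances in Ω):
  Node 1: (V_1 - 15)/60 + (V_1 - 0)/150 = 0
Collecting terms: 0.02333 × V_1 = 0.25  =>  V_1 = 10.71 V
Part 1:
  Read off the nodal solution: V_1 = 10.71 V
Part 2:
  I_R2 = (V_1 - V_2)/R2 = (10.71 - 0)/150 = 0.07143 A
  Magnitude: I_R2 = 0.07143 A
Part 3:
  I_R1 = (V_0 - V_1)/R1 = (15 - 10.71)/60 = 0.07143 A
  P_R1 = I_R1² × R1 = (0.07143)² × 60 = 0.3061 W

Final answers:
1. V_1 = 10.71 V
2. I_R2 = 0.07143 A
3. P_R1 = 0.3061 W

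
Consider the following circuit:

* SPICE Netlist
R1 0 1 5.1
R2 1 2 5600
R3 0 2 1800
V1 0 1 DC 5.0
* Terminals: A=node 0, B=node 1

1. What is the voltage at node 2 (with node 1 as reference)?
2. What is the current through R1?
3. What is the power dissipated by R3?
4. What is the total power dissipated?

Nodal analysis, taking node 1 as the 0 V reference.
Source V1 fixes V_0 = 5 V.
KCL at each unknown node (sum of currents leaving = 0; resistances in Ω):
  Node 2: (V_2 - 0)/5600 + (V_2 - 5)/1800 = 0
Collecting terms: 0.0007341 × V_2 = 0.002778  =>  V_2 = 3.784 V
Part 1:
  Read off the nodal solution: V_2 = 3.784 V
Part 2:
  I_R1 = (V_0 - V_1)/R1 = (5 - 0)/5.1 = 0.9804 A
  Magnitude: I_R1 = 0.9804 A
Part 3:
  I_R3 = (V_0 - V_2)/R3 = (5 - 3.784)/1800 = 0.0006757 A
  P_R3 = I_R3² × R3 = (0.0006757)² × 1800 = 0.0008218 W
Part 4:
  Power in each resistor, P = (ΔV)²/R:
    P_R1 = (5 - 0)²/5.1 = 4.902 W
    P_R2 = (0 - 3.784)²/5600 = 0.002557 W
    P_R3 = (5 - 3.784)²/1800 = 0.0008218 W
  P_total = P_R1 + P_R2 + P_R3 = 4.905 W

Final answers:
1. V_2 = 3.784 V
2. I_R1 = 0.9804 A
3. P_R3 = 0.0008218 W
4. P_total = 4.905 W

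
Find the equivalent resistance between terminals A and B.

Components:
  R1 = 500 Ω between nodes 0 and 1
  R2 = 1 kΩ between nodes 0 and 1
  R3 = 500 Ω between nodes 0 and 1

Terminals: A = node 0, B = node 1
Reduce the network between node 0 (A) and node 1 (B) by series/parallel combination:
  Rp1 = R1 ‖ R2 ‖ R3 (parallel, all between nodes 0 and 1) = 1/(1/500 + 1/1000 + 1/500) = 200 Ω
R_eq = 200 Ω

Final answer: 200 Ω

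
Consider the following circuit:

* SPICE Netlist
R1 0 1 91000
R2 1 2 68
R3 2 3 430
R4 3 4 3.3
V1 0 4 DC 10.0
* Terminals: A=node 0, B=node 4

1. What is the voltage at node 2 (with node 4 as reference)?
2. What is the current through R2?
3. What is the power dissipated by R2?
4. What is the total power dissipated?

Nodal analysis, taking node 4 as the 0 V reference.
Source V1 fixes V_0 = 10 V.
KCL at each unknown node (sum of currents leaving = 0; resistances in Ω):
  Node 1: (V_1 - 10)/91000 + (V_1 - V_2)/68 = 0
  Node 2: (V_2 - V_1)/68 + (V_2 - V_3)/430 = 0
  Node 3: (V_3 - V_2)/430 + (V_3 - 0)/3.3 = 0
Collecting terms (coefficients in siemens):
  0.01472·V_1 - 0.01471·V_2 = 0.0001099
  0.01703·V_2 - 0.01471·V_1 - 0.002326·V_3 = 0
  0.3054·V_3 - 0.002326·V_2 = 0
Solving these 3 simultaneous equations (Gaussian elimination) gives:
  V_1 = 0.05479 V, V_2 = 0.04735 V, V_3 = 0.0003607 V
Part 1:
  Read off the nodal solution: V_2 = 0.04735 V
Part 2:
  I_R2 = (V_1 - V_2)/R2 = (0.05479 - 0.04735)/68 = 0.0001093 A
  Magnitude: I_R2 = 0.0001093 A
Part 3:
  I_R2 = (V_1 - V_2)/R2 = (0.05479 - 0.04735)/68 = 0.0001093 A
  P_R2 = I_R2² × R2 = (0.0001093)² × 68 = 0.0000008122 W
Part 4:
  Power in each resistor, P = (ΔV)²/R:
    P_R1 = (10 - 0.05479)²/91000 = 0.001087 W
    P_R2 = (0.05479 - 0.04735)²/68 = 0.0000008122 W
    P_R3 = (0.04735 - 0.0003607)²/430 = 0.000005136 W
    P_R4 = (0.0003607 - 0)²/3.3 = 0.00000003941 W
  P_total = P_R1 + P_R2 + P_R3 + P_R4 = 0.001093 W

Final answers:
1. V_2 = 0.04735 V
2. I_R2 = 0.0001093 A
3. P_R2 = 8.122e-07 W
4. P_total = 0.001093 W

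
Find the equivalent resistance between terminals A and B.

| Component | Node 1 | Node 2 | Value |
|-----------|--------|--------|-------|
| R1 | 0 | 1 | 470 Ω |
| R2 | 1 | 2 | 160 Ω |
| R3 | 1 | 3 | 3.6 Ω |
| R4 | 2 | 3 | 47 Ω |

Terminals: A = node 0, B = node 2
Reduce the network between node 0 (A) and node 2 (B) by series/parallel combination:
  Rs1 = R3 + R4 (series, joined only at node 3) = 3.6 + 47 = 50.6 Ω
  Rp1 = R2 ‖ Rs1 (parallel, both between nodes 1 and 2) = 1/(1/160 + 1/50.6) = 38.44 Ω
  Rs2 = R1 + Rp1 (series, joined only at node 1) = 470 + 38.44 = 508.4 Ω
R_eq = 508.4 Ω

Final answer: 508.4 Ω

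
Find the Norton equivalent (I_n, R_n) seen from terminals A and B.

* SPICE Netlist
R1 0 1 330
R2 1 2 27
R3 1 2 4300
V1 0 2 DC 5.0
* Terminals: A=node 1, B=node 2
Find the Thévenin equivalent first; then I_n = V_th/R_th and R_n = R_th.
Step 1 — V_th is the open-circuit voltage V_A - V_B (nothing connected across the terminals).
Nodal analysis, taking node 2 as the 0 V reference.
Source V1 fixes V_0 = 5 V.
KCL at each unknown node (sum of currents leaving = 0; resistances in Ω):
  Node 1: (V_1 - 5)/330 + (V_1 - 0)/27 + (V_1 - 0)/4300 = 0
Collecting terms: 0.0403 × V_1 = 0.01515  =>  V_1 = 0.376 V
V_th = V_1 - V_2 = 0.376 - 0 = 0.376 V
Step 2 — R_th: zero the source — replace V1 by a short circuit (node 2 merges into node 0) — and find the resistance seen between A (node 1) and B (node 0).
Reduce the network between node 1 (A) and node 0 (B) by series/parallel combination:
  Rp1 = R1 ‖ R2 ‖ R3 (parallel, all between nodes 0 and 1) = 1/(1/330 + 1/27 + 1/4300) = 24.81 Ω
R_th = 24.81 Ω
I_n = V_th/R_th = 0.376/24.81 = 0.01515 A, and R_n = R_th = 24.81 Ω

Final answer: I_n = 0.01515 A, R_n = 24.81 Ω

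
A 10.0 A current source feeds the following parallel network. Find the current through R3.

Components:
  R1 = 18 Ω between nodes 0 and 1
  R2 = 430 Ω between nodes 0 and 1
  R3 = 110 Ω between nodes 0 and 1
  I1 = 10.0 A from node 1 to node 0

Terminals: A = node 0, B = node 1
All resistors sit directly between nodes 0 and 1, so they are in parallel and share one voltage V; the full source current 10 A splits among them.
1/R_par = 1/18 + 1/430 + 1/110 = 0.06697 S  =>  R_par = 14.93 Ω
V = I × R_par = 10 × 14.93 = 149.3 V
I_R3 = V/R3 = 149.3/110 = 1.357 A

Final answer: 1.357 A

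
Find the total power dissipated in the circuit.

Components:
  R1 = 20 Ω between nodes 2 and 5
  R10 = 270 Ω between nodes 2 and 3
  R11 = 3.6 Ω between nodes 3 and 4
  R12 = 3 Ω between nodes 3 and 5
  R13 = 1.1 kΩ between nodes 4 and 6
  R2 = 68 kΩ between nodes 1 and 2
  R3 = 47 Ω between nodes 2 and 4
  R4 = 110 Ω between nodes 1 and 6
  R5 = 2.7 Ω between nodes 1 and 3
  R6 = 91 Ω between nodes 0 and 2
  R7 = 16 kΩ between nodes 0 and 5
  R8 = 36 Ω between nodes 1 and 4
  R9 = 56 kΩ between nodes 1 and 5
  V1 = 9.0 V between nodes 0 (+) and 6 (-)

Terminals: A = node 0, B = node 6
Nodal analysis, taking node 6 as the 0 V reference.
Source V1 fixes V_0 = 9 V.
KCL at each unknown node (sum of currents leaving = 0; resistances in Ω):
  Node 1: (V_1 - V_2)/68000 + (V_1 - 0)/110 + (V_1 - V_3)/2.7 + (V_1 - V_4)/36 + (V_1 - V_5)/56000 = 0
  Node 2: (V_2 - V_5)/20 + (V_2 - V_1)/68000 + (V_2 - V_4)/47 + (V_2 - 9)/91 + (V_2 - V_3)/270 = 0
  Node 3: (V_3 - V_1)/2.7 + (V_3 - V_2)/270 + (V_3 - V_4)/3.6 + (V_3 - V_5)/3 = 0
  Node 4: (V_4 - V_2)/47 + (V_4 - V_1)/36 + (V_4 - V_3)/3.6 + (V_4 - 0)/1100 = 0
  Node 5: (V_5 - V_2)/20 + (V_5 - 9)/16000 + (V_5 - V_1)/56000 + (V_5 - V_3)/3 = 0
Collecting terms (coefficients in siemens):
  0.4073·V_1 - 0.00001471·V_2 - 0.3704·V_3 - 0.02778·V_4 - 0.00001786·V_5 = 0
  0.08598·V_2 - 0.00001471·V_1 - 0.003704·V_3 - 0.02128·V_4 - 0.05·V_5 = 0.0989
  0.9852·V_3 - 0.3704·V_1 - 0.003704·V_2 - 0.2778·V_4 - 0.3333·V_5 = 0
  0.3277·V_4 - 0.02778·V_1 - 0.02128·V_2 - 0.2778·V_3 = 0
  0.3834·V_5 - 0.00001786·V_1 - 0.05·V_2 - 0.3333·V_3 = 0.0005625
Solving these 5 simultaneous equations (Gaussian elimination) gives:
  V_1 = 4.335 V, V_2 = 5.071 V, V_3 = 4.433 V, V_4 = 4.454 V
  V_5 = 4.517 V
Power in each resistor, P = (ΔV)²/R:
  P_R1 = (5.071 - 4.517)²/20 = 0.01533 W
  P_R2 = (4.335 - 5.071)²/68000 = 0.000007947 W
  P_R3 = (5.071 - 4.454)²/47 = 0.008094 W
  P_R4 = (4.335 - 0)²/110 = 0.1709 W
  P_R5 = (4.335 - 4.433)²/2.7 = 0.003521 W
  P_R6 = (9 - 5.071)²/91 = 0.1697 W
  P_R7 = (9 - 4.517)²/16000 = 0.001256 W
  P_R8 = (4.335 - 4.454)²/36 = 0.000389 W
  P_R9 = (4.335 - 4.517)²/56000 = 0.0000005875 W
  P_R10 = (5.071 - 4.433)²/270 = 0.001506 W
  P_R11 = (4.433 - 4.454)²/3.6 = 0.0001206 W
  P_R12 = (4.433 - 4.517)²/3 = 0.002346 W
  P_R13 = (4.454 - 0)²/1100 = 0.01803 W
P_total = P_R1 + P_R2 + P_R3 + P_R4 + P_R5 + P_R6 + P_R7 + P_R8 + P_R9 + P_R10 + P_R11 + P_R12 + P_R13 = 0.3912 W

Final answer: 0.3912 W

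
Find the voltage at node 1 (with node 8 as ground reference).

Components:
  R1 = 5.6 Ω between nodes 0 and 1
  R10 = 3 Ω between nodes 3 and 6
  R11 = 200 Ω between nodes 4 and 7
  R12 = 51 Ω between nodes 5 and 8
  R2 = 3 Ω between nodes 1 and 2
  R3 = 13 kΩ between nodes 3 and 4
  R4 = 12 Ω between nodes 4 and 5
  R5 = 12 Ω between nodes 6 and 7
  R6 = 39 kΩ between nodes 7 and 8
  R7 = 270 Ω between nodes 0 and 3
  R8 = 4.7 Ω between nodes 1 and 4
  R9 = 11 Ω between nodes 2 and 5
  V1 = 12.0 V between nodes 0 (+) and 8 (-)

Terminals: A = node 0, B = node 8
Nodal analysis, taking node 8 as the 0 V reference.
Source V1 fixes V_0 = 12 V.
KCL at each unknown node (sum of currents leaving = 0; resistances in Ω):
  Node 1: (V_1 - 12)/5.6 + (V_1 - V_2)/3 + (V_1 - V_4)/4.7 = 0
  Node 2: (V_2 - V_1)/3 + (V_2 - V_5)/11 = 0
  Node 3: (V_3 - V_4)/13000 + (V_3 - 12)/270 + (V_3 - V_6)/3 = 0
  Node 4: (V_4 - V_3)/13000 + (V_4 - V_5)/12 + (V_4 - V_1)/4.7 + (V_4 - V_7)/200 = 0
  Node 5: (V_5 - V_4)/12 + (V_5 - V_2)/11 + (V_5 - 0)/51 = 0
  Node 6: (V_6 - V_7)/12 + (V_6 - V_3)/3 = 0
  Node 7: (V_7 - V_6)/12 + (V_7 - 0)/39000 + (V_7 - V_4)/200 = 0
Collecting terms (coefficients in siemens):
  0.7247·V_1 - 0.3333·V_2 - 0.2128·V_4 = 2.143
  0.4242·V_2 - 0.3333·V_1 - 0.09091·V_5 = 0
  0.3371·V_3 - 0.00007692·V_4 - 0.3333·V_6 = 0.04444
  0.3012·V_4 - 0.2128·V_1 - 0.00007692·V_3 - 0.08333·V_5 - 0.005·V_7 = 0
  0.1939·V_5 - 0.09091·V_2 - 0.08333·V_4 = 0
  0.4167·V_6 - 0.3333·V_3 - 0.08333·V_7 = 0
  0.08836·V_7 - 0.005·V_4 - 0.08333·V_6 = 0
Solving these 7 simultaneous equations (Gaussian elimination) gives:
  V_1 = 10.97 V, V_2 = 10.66 V, V_3 = 11.17 V, V_4 = 10.58 V
  V_5 = 9.548 V, V_6 = 11.16 V, V_7 = 11.13 V
The requested potential is V_1 = 10.97 V.

Final answer: V_1 = 10.97 V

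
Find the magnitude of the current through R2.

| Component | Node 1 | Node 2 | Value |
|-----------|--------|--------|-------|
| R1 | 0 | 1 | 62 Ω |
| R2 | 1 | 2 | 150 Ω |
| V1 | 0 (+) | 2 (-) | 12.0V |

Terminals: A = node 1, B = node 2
Nodal analysis, taking node 2 as the 0 V reference.
Source V1 fixes V_0 = 12 V.
KCL at each unknown node (sum of currents leaving = 0; resistances in Ω):
  Node 1: (V_1 - 12)/62 + (V_1 - 0)/150 = 0
Collecting terms: 0.0228 × V_1 = 0.1935  =>  V_1 = 8.491 V
I_R2 = (V_1 - V_2)/R2 = (8.491 - 0)/150 = 0.0566 A
|I_R2| = 0.0566 A

Final answer: |I_R2| = 0.0566 A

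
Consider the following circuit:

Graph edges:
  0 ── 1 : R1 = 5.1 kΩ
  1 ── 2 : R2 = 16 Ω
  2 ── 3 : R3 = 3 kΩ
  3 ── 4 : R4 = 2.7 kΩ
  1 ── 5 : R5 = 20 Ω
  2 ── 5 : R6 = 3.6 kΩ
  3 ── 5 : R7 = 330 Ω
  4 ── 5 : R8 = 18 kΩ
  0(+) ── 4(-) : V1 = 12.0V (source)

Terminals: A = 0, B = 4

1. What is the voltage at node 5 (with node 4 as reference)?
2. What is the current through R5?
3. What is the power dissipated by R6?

Nodal analysis, taking node 4 as the 0 V reference.
Source V1 fixes V_0 = 12 V.
KCL at each unknown node (sum of currents leaving = 0; resistances in Ω):
  Node 1: (V_1 - 12)/5100 + (V_1 - V_2)/16 + (V_1 - V_5)/20 = 0
  Node 2: (V_2 - V_1)/16 + (V_2 - V_3)/3000 + (V_2 - V_5)/3600 = 0
  Node 3: (V_3 - V_2)/3000 + (V_3 - 0)/2700 + (V_3 - V_5)/330 = 0
  Node 5: (V_5 - V_1)/20 + (V_5 - V_2)/3600 + (V_5 - V_3)/330 + (V_5 - 0)/18000 = 0
Collecting terms (coefficients in siemens):
  0.1127·V_1 - 0.0625·V_2 - 0.05·V_5 = 0.002353
  0.06311·V_2 - 0.0625·V_1 - 0.0003333·V_3 - 0.0002778·V_5 = 0
  0.003734·V_3 - 0.0003333·V_2 - 0.00303·V_5 = 0
  0.05336·V_5 - 0.05·V_1 - 0.0002778·V_2 - 0.00303·V_3 = 0
Solving these 4 simultaneous equations (Gaussian elimination) gives:
  V_1 = 4.038 V, V_2 = 4.035 V, V_3 = 3.614 V, V_5 = 4.009 V
Part 1:
  Read off the nodal solution: V_5 = 4.009 V
Part 2:
  I_R5 = (V_1 - V_5)/R5 = (4.038 - 4.009)/20 = 0.001414 A
  Magnitude: I_R5 = 0.001414 A
Part 3:
  I_R6 = (V_2 - V_5)/R6 = (4.035 - 4.009)/3600 = 0.000007197 A
  P_R6 = I_R6² × R6 = (0.000007197)² × 3600 = 0.0000001865 W

Final answers:
1. V_5 = 4.009 V
2. I_R5 = 0.001414 A
3. P_R6 = 1.865e-07 W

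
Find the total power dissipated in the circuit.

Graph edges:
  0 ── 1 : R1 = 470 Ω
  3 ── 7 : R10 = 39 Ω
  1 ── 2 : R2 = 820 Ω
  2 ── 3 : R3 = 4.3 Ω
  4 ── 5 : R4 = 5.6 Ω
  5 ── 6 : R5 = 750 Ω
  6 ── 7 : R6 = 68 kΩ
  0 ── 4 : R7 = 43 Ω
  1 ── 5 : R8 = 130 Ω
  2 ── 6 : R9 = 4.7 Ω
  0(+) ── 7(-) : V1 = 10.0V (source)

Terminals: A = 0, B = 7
Nodal analysis, taking node 7 as the 0 V reference.
Source V1 fixes V_0 = 10 V.
KCL at each unknown node (sum of currents leaving = 0; resistances in Ω):
  Node 1: (V_1 - 10)/470 + (V_1 - V_2)/820 + (V_1 - V_5)/130 = 0
  Node 2: (V_2 - V_1)/820 + (V_2 - V_3)/4.3 + (V_2 - V_6)/4.7 = 0
  Node 3: (V_3 - V_2)/4.3 + (V_3 - 0)/39 = 0
  Node 4: (V_4 - V_5)/5.6 + (V_4 - 10)/43 = 0
  Node 5: (V_5 - V_4)/5.6 + (V_5 - V_6)/750 + (V_5 - V_1)/130 = 0
  Node 6: (V_6 - V_5)/750 + (V_6 - 0)/68000 + (V_6 - V_2)/4.7 = 0
Collecting terms (coefficients in siemens):
  0.01104·V_1 - 0.00122·V_2 - 0.007692·V_5 = 0.02128
  0.4465·V_2 - 0.00122·V_1 - 0.2326·V_3 - 0.2128·V_6 = 0
  0.2582·V_3 - 0.2326·V_2 = 0
  0.2018·V_4 - 0.1786·V_5 = 0.2326
  0.1876·V_5 - 0.007692·V_1 - 0.1786·V_4 - 0.001333·V_6 = 0
  0.2141·V_6 - 0.2128·V_2 - 0.001333·V_5 = 0
Solving these 6 simultaneous equations (Gaussian elimination) gives:
  V_1 = 8.421 V, V_2 = 0.8745 V, V_3 = 0.7877 V, V_4 = 9.275 V
  V_5 = 9.181 V, V_6 = 0.9262 V
Power in each resistor, P = (ΔV)²/R:
  P_R1 = (10 - 8.421)²/470 = 0.005303 W
  P_R2 = (8.421 - 0.8745)²/820 = 0.06946 W
  P_R3 = (0.8745 - 0.7877)²/4.3 = 0.001754 W
  P_R4 = (9.275 - 9.181)²/5.6 = 0.00159 W
  P_R5 = (9.181 - 0.9262)²/750 = 0.09086 W
  P_R6 = (0.9262 - 0)²/68000 = 0.00001261 W
  P_R7 = (10 - 9.275)²/43 = 0.01221 W
  P_R8 = (8.421 - 9.181)²/130 = 0.00444 W
  P_R9 = (0.8745 - 0.9262)²/4.7 = 0.000568 W
  P_R10 = (0.7877 - 0)²/39 = 0.01591 W
P_total = P_R1 + P_R2 + P_R3 + P_R4 + P_R5 + P_R6 + P_R7 + P_R8 + P_R9 + P_R10 = 0.2021 W

Final answer: 0.2021 W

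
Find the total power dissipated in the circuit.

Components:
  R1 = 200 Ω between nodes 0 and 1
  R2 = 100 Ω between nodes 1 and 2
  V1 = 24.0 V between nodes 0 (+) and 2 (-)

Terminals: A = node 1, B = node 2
Nodal analysis, taking node 2 as the 0 V reference.
Source V1 fixes V_0 = 24 V.
KCL at each unknown node (sum of currents leaving = 0; resistances in Ω):
  Node 1: (V_1 - 24)/200 + (V_1 - 0)/100 = 0
Collecting terms: 0.015 × V_1 = 0.12  =>  V_1 = 8 V
Power in each resistor, P = (ΔV)²/R:
  P_R1 = (24 - 8)²/200 = 1.28 W
  P_R2 = (8 - 0)²/100 = 0.64 W
P_total = P_R1 + P_R2 = 1.92 W

Final answer: 1.92 W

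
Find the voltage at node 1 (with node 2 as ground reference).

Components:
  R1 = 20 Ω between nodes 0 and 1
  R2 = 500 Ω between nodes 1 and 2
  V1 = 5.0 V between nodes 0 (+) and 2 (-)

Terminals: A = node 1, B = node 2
Nodal analysis, taking node 2 as the 0 V reference.
Source V1 fixes V_0 = 5 V.
KCL at each unknown node (sum of currents leaving = 0; resistances in Ω):
  Node 1: (V_1 - 5)/20 + (V_1 - 0)/500 = 0
Collecting terms: 0.052 × V_1 = 0.25  =>  V_1 = 4.808 V
The requested potential is V_1 = 4.808 V.

Final answer: V_1 = 4.808 V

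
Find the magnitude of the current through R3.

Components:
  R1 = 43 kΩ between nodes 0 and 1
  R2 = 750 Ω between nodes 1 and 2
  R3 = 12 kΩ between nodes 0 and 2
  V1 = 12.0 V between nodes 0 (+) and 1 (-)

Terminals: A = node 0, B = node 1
Nodal analysis, taking node 1 as the 0 V reference.
Source V1 fixes V_0 = 12 V.
KCL at each unknown node (sum of currents leaving = 0; resistances in Ω):
  Node 2: (V_2 - 0)/750 + (V_2 - 12)/12000 = 0
Collecting terms: 0.001417 × V_2 = 0.001  =>  V_2 = 0.7059 V
I_R3 = (V_0 - V_2)/R3 = (12 - 0.7059)/12000 = 0.0009412 A
|I_R3| = 0.0009412 A

Final answer: |I_R3| = 0.0009412 A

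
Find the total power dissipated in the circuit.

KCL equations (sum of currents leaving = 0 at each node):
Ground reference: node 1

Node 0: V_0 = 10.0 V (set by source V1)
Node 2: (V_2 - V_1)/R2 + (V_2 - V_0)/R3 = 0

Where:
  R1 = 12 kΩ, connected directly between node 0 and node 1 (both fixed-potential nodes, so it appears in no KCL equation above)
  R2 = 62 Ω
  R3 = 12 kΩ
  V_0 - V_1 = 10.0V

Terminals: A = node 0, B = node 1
Nodal analysis, taking node 1 as the 0 V reference.
Source V1 fixes V_0 = 10 V.
KCL at each unknown node (sum of currents leaving = 0; resistances in Ω):
  Node 2: (V_2 - 0)/62 + (V_2 - 10)/12000 = 0
Collecting terms: 0.01621 × V_2 = 0.0008333  =>  V_2 = 0.0514 V
Power in each resistor, P = (ΔV)²/R:
  P_R1 = (10 - 0)²/12000 = 0.008333 W
  P_R2 = (0 - 0.0514)²/62 = 0.00004261 W
  P_R3 = (10 - 0.0514)²/12000 = 0.008248 W
P_total = P_R1 + P_R2 + P_R3 = 0.01662 W

Final answer: 0.01662 W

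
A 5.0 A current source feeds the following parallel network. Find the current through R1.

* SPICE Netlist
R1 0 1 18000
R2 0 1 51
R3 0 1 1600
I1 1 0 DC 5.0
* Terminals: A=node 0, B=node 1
All resistors sit directly between nodes 0 and 1, so they are in parallel and share one voltage V; the full source current 5 A splits among them.
1/R_par = 1/18000 + 1/51 + 1/1600 = 0.02029 S  =>  R_par = 49.29 Ω
V = I × R_par = 5 × 49.29 = 246.4 V
I_R1 = V/R1 = 246.4/18000 = 0.01369 A

Final answer: 0.01369 A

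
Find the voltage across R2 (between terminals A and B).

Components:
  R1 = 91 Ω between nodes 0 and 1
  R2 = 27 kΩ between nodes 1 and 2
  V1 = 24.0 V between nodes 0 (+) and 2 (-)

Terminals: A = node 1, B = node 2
R1 and R2 are in series across V1 (node 0 → node 1 → node 2), and the output A–B is taken across R2, so this is a voltage divider.
Series current: I = V1/(R1 + R2) = 24/(91 + 27000) = 24/27090 = 0.0008859 A
V_R2 = I × R2 = V1 × R2/(R1 + R2) = 24 × 27000/27090 = 23.92 V

Final answer: 23.92 V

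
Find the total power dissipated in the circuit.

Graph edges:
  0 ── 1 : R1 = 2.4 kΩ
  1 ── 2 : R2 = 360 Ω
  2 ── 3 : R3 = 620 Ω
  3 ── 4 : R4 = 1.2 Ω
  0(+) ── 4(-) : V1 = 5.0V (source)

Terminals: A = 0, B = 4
Nodal analysis, taking node 4 as the 0 V reference.
Source V1 fixes V_0 = 5 V.
KCL at each unknown node (sum of currents leaving = 0; resistances in Ω):
  Node 1: (V_1 - 5)/2400 + (V_1 - V_2)/360 = 0
  Node 2: (V_2 - V_1)/360 + (V_2 - V_3)/620 = 0
  Node 3: (V_3 - V_2)/620 + (V_3 - 0)/1.2 = 0
Collecting terms (coefficients in siemens):
  0.003194·V_1 - 0.002778·V_2 = 0.002083
  0.004391·V_2 - 0.002778·V_1 - 0.001613·V_3 = 0
  0.8349·V_3 - 0.001613·V_2 = 0
Solving these 3 simultaneous equations (Gaussian elimination) gives:
  V_1 = 1.451 V, V_2 = 0.9186 V, V_3 = 0.001775 V
Power in each resistor, P = (ΔV)²/R:
  P_R1 = (5 - 1.451)²/2400 = 0.005248 W
  P_R2 = (1.451 - 0.9186)²/360 = 0.0007872 W
  P_R3 = (0.9186 - 0.001775)²/620 = 0.001356 W
  P_R4 = (0.001775 - 0)²/1.2 = 0.000002624 W
P_total = P_R1 + P_R2 + P_R3 + P_R4 = 0.007394 W

Final answer: 0.007394 W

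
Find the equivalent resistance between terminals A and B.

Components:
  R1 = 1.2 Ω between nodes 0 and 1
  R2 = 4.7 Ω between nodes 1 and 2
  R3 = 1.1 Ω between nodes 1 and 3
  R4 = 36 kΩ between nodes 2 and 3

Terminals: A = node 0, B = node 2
Reduce the network between node 0 (A) and node 2 (B) by series/parallel combination:
  Rs1 = R3 + R4 (series, joined only at node 3) = 1.1 + 36000 = 36000 Ω
  Rp1 = R2 ‖ Rs1 (parallel, both between nodes 1 and 2) = 1/(1/4.7 + 1/36000) = 4.699 Ω
  Rs2 = R1 + Rp1 (series, joined only at node 1) = 1.2 + 4.699 = 5.899 Ω
R_eq = 5.899 Ω

Final answer: 5.899 Ω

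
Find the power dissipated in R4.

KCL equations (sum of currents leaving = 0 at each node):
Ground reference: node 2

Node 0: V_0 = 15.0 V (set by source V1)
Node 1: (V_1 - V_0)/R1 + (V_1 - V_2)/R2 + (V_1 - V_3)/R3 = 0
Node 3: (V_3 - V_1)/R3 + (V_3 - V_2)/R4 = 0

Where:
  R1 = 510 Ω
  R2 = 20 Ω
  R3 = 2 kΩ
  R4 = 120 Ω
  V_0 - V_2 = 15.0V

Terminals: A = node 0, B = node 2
Nodal analysis, taking node 2 as the 0 V reference.
Source V1 fixes V_0 = 15 V.
KCL at each unknown node (sum of currents leaving = 0; resistances in Ω):
  Node 1: (V_1 - 15)/510 + (V_1 - 0)/20 + (V_1 - V_3)/2000 = 0
  Node 3: (V_3 - V_1)/2000 + (V_3 - 0)/120 = 0
Collecting terms (coefficients in siemens):
  0.05246·V_1 - 0.0005·V_3 = 0.02941
  0.008833·V_3 - 0.0005·V_1 = 0
Determinant D = (0.05246)(0.008833) - (-0.0005)(-0.0005) = 0.0004632
V_1 = [(0.02941)(0.008833) - (-0.0005)(0)]/D = 0.5609 V
V_3 = [(0.05246)(0) - (0.02941)(-0.0005)]/D = 0.03175 V
I_R4 = (V_2 - V_3)/R4 = (0 - 0.03175)/120 = -0.0002646 A
P_R4 = I_R4² × R4 = (-0.0002646)² × 120 = 0.000008401 W

Final answer: 8.401e-06 W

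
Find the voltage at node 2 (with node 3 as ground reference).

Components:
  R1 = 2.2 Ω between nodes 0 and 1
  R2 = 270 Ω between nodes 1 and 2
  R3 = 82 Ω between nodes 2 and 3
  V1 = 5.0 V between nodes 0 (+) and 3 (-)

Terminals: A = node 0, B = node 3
Nodal analysis, taking node 3 as the 0 V reference.
Source V1 fixes V_0 = 5 V.
KCL at each unknown node (sum of currents leaving = 0; resistances in Ω):
  Node 1: (V_1 - 5)/2.2 + (V_1 - V_2)/270 = 0
  Node 2: (V_2 - V_1)/270 + (V_2 - 0)/82 = 0
Collecting terms (coefficients in siemens):
  0.4582·V_1 - 0.003704·V_2 = 2.273
  0.0159·V_2 - 0.003704·V_1 = 0
Determinant D = (0.4582)(0.0159) - (-0.003704)(-0.003704) = 0.007272
V_1 = [(2.273)(0.0159) - (-0.003704)(0)]/D = 4.969 V
V_2 = [(0.4582)(0) - (2.273)(-0.003704)]/D = 1.158 V
The requested potential is V_2 = 1.158 V.

Final answer: V_2 = 1.158 V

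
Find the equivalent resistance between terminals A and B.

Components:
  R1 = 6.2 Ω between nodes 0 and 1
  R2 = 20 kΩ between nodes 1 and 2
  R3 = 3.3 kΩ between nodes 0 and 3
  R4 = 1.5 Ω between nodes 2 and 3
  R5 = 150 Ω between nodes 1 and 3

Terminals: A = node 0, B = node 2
The network is not a plain series/parallel combination. Inject a 1 A test current into terminal A (node 0) and return it from terminal B (node 2); then R_eq = V_A / (1 A).
Nodal analysis, taking node 2 as the 0 V reference.
Current source I_test pushes 1 A into node 0 and draws it out of node 2.
KCL at each unknown node (sum of currents leaving = 0; resistances in Ω):
  Node 0: (V_0 - V_1)/6.2 + (V_0 - V_3)/3300 - 1 = 0
  Node 1: (V_1 - V_0)/6.2 + (V_1 - 0)/20000 + (V_1 - V_3)/150 = 0
  Node 3: (V_3 - V_0)/3300 + (V_3 - V_1)/150 + (V_3 - 0)/1.5 = 0
Collecting terms (coefficients in siemens):
  0.1616·V_0 - 0.1613·V_1 - 0.000303·V_3 = 1
  0.168·V_1 - 0.1613·V_0 - 0.006667·V_3 = 0
  0.6736·V_3 - 0.000303·V_0 - 0.006667·V_1 = 0
Solving these 3 simultaneous equations (Gaussian elimination) gives:
  V_0 = 149.6 V, V_1 = 143.7 V, V_3 = 1.489 V
R_eq = V_0 / 1 A = 149.6 Ω

Final answer: 149.6 Ω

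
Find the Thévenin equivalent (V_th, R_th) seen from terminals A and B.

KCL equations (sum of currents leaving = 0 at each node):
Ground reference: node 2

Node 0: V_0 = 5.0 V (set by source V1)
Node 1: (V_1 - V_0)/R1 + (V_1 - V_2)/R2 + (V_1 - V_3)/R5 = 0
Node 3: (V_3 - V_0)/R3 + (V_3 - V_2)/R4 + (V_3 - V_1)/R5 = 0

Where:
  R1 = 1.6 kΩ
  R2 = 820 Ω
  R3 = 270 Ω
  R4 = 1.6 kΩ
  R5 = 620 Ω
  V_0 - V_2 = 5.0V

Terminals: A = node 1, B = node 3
Step 1 — V_th is the open-circuit voltage V_A - V_B (nothing connected across the terminals).
Nodal analysis, taking node 2 as the 0 V reference.
Source V1 fixes V_0 = 5 V.
KCL at each unknown node (sum of currents leaving = 0; resistances in Ω):
  Node 1: (V_1 - 5)/1600 + (V_1 - 0)/820 + (V_1 - V_3)/620 = 0
  Node 3: (V_3 - 5)/270 + (V_3 - 0)/1600 + (V_3 - V_1)/620 = 0
Collecting terms (coefficients in siemens):
  0.003457·V_1 - 0.001613·V_3 = 0.003125
  0.005942·V_3 - 0.001613·V_1 = 0.01852
Determinant D = (0.003457)(0.005942) - (-0.001613)(-0.001613) = 0.00001794
V_1 = [(0.003125)(0.005942) - (-0.001613)(0.01852)]/D = 2.7 V
V_3 = [(0.003457)(0.01852) - (0.003125)(-0.001613)]/D = 3.85 V
V_th = V_1 - V_3 = 2.7 - 3.85 = -1.15 V
Step 2 — R_th: zero the source — replace V1 by a short circuit (node 2 merges into node 0) — and find the resistance seen between A (node 1) and B (node 3).
Reduce the network between node 1 (A) and node 3 (B) by series/parallel combination:
  Rp1 = R1 ‖ R2 (parallel, both between nodes 0 and 1) = 1/(1/1600 + 1/820) = 542.1 Ω
  Rp2 = R3 ‖ R4 (parallel, both between nodes 0 and 3) = 1/(1/270 + 1/1600) = 231 Ω
  Rs1 = Rp1 + Rp2 (series, joined only at node 0) = 542.1 + 231 = 773.2 Ω
  Rp3 = R5 ‖ Rs1 (parallel, both between nodes 1 and 3) = 1/(1/620 + 1/773.2) = 344.1 Ω
R_th = 344.1 Ω

Final answer: V_th = -1.15 V, R_th = 344.1 Ω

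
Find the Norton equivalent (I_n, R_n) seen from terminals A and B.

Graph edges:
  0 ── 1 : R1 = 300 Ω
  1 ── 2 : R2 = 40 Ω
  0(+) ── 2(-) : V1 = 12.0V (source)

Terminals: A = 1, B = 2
Find the Thévenin equivalent first; then I_n = V_th/R_th and R_n = R_th.
Step 1 — V_th is the open-circuit voltage V_A - V_B (nothing connected across the terminals).
Nodal analysis, taking node 2 as the 0 V reference.
Source V1 fixes V_0 = 12 V.
KCL at each unknown node (sum of currents leaving = 0; resistances in Ω):
  Node 1: (V_1 - 12)/300 + (V_1 - 0)/40 = 0
Collecting terms: 0.02833 × V_1 = 0.04  =>  V_1 = 1.412 V
V_th = V_1 - V_2 = 1.412 - 0 = 1.412 V
Step 2 — R_th: zero the source — replace V1 by a short circuit (node 2 merges into node 0) — and find the resistance seen between A (node 1) and B (node 0).
Reduce the network between node 1 (A) and node 0 (B) by series/parallel combination:
  Rp1 = R1 ‖ R2 (parallel, both between nodes 0 and 1) = 1/(1/300 + 1/40) = 35.29 Ω
R_th = 35.29 Ω
I_n = V_th/R_th = 1.412/35.29 = 0.04 A, and R_n = R_th = 35.29 Ω

Final answer: I_n = 0.04 A, R_n = 35.29 Ω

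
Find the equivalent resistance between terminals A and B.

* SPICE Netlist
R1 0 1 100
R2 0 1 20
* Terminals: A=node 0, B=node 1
Reduce the network between node 0 (A) and node 1 (B) by series/parallel combination:
  Rp1 = R1 ‖ R2 (parallel, both between nodes 0 and 1) = 1/(1/100 + 1/20) = 16.67 Ω
R_eq = 16.67 Ω

Final answer: 16.67 Ω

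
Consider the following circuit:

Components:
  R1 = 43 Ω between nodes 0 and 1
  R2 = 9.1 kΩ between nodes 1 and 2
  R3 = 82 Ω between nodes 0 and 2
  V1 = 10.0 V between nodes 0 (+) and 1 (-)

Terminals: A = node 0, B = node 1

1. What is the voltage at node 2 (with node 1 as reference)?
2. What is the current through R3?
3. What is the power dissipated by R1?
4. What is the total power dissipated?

Nodal analysis, taking node 1 as the 0 V reference.
Source V1 fixes V_0 = 10 V.
KCL at each unknown node (sum of currents leaving = 0; resistances in Ω):
  Node 2: (V_2 - 0)/9100 + (V_2 - 10)/82 = 0
Collecting terms: 0.01231 × V_2 = 0.122  =>  V_2 = 9.911 V
Part 1:
  Read off the nodal solution: V_2 = 9.911 V
Part 2:
  I_R3 = (V_0 - V_2)/R3 = (10 - 9.911)/82 = 0.001089 A
  Magnitude: I_R3 = 0.001089 A
Part 3:
  I_R1 = (V_0 - V_1)/R1 = (10 - 0)/43 = 0.2326 A
  P_R1 = I_R1² × R1 = (0.2326)² × 43 = 2.326 W
Part 4:
  Power in each resistor, P = (ΔV)²/R:
    P_R1 = (10 - 0)²/43 = 2.326 W
    P_R2 = (0 - 9.911)²/9100 = 0.01079 W
    P_R3 = (10 - 9.911)²/82 = 0.00009726 W
  P_total = P_R1 + P_R2 + P_R3 = 2.336 W

Final answers:
1. V_2 = 9.911 V
2. I_R3 = 0.001089 A
3. P_R1 = 2.326 W
4. P_total = 2.336 W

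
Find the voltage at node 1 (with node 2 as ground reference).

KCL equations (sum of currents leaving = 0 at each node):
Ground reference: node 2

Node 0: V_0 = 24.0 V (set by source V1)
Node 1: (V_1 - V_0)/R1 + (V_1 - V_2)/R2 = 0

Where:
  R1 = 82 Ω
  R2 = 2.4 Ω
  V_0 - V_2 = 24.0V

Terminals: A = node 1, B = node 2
Nodal analysis, taking node 2 as the 0 V reference.
Source V1 fixes V_0 = 24 V.
KCL at each unknown node (sum of currents leaving = 0; resistances in Ω):
  Node 1: (V_1 - 24)/82 + (V_1 - 0)/2.4 = 0
Collecting terms: 0.4289 × V_1 = 0.2927  =>  V_1 = 0.6825 V
The requested potential is V_1 = 0.6825 V.

Final answer: V_1 = 0.6825 V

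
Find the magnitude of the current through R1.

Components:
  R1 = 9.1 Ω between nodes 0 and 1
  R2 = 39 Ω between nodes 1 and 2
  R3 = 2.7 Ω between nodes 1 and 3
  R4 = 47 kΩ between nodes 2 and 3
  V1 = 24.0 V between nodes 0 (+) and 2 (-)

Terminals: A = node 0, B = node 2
Nodal analysis, taking node 2 as the 0 V reference.
Source V1 fixes V_0 = 24 V.
KCL at each unknown node (sum of currents leaving = 0; resistances in Ω):
  Node 1: (V_1 - 24)/9.1 + (V_1 - 0)/39 + (V_1 - V_3)/2.7 = 0
  Node 3: (V_3 - V_1)/2.7 + (V_3 - 0)/47000 = 0
Collecting terms (coefficients in siemens):
  0.5059·V_1 - 0.3704·V_3 = 2.637
  0.3704·V_3 - 0.3704·V_1 = 0
Determinant D = (0.5059)(0.3704) - (-0.3704)(-0.3704) = 0.05021
V_1 = [(2.637)(0.3704) - (-0.3704)(0)]/D = 19.46 V
V_3 = [(0.5059)(0) - (2.637)(-0.3704)]/D = 19.46 V
I_R1 = (V_0 - V_1)/R1 = (24 - 19.46)/9.1 = 0.4993 A
|I_R1| = 0.4993 A

Final answer: |I_R1| = 0.4993 A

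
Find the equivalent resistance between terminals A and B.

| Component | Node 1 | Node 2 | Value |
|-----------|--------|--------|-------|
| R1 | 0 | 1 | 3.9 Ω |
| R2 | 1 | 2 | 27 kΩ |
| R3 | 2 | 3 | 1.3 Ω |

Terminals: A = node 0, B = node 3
Reduce the network between node 0 (A) and node 3 (B) by series/parallel combination:
  Rs1 = R1 + R2 (series, joined only at node 1) = 3.9 + 27000 = 27000 Ω
  Rs2 = R3 + Rs1 (series, joined only at node 2) = 1.3 + 27000 = 27010 Ω
R_eq = 27.01 kΩ

Final answer: 27.01 kΩ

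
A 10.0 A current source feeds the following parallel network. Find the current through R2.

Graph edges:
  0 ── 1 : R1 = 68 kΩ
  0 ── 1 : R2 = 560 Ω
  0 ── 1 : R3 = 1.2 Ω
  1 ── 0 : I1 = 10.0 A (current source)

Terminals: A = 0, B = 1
All resistors sit directly between nodes 0 and 1, so they are in parallel and share one voltage V; the full source current 10 A splits among them.
1/R_par = 1/68000 + 1/560 + 1/1.2 = 0.8351 S  =>  R_par = 1.197 Ω
V = I × R_par = 10 × 1.197 = 11.97 V
I_R2 = V/R2 = 11.97/560 = 0.02138 A

Final answer: 0.02138 A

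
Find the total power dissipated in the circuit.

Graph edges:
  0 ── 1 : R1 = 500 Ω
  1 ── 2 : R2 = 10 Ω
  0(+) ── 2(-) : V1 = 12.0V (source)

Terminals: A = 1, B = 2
Nodal analysis, taking node 2 as the 0 V reference.
Source V1 fixes V_0 = 12 V.
KCL at each unknown node (sum of currents leaving = 0; resistances in Ω):
  Node 1: (V_1 - 12)/500 + (V_1 - 0)/10 = 0
Collecting terms: 0.102 × V_1 = 0.024  =>  V_1 = 0.2353 V
Power in each resistor, P = (ΔV)²/R:
  P_R1 = (12 - 0.2353)²/500 = 0.2768 W
  P_R2 = (0.2353 - 0)²/10 = 0.005536 W
P_total = P_R1 + P_R2 = 0.2824 W

Final answer: 0.2824 W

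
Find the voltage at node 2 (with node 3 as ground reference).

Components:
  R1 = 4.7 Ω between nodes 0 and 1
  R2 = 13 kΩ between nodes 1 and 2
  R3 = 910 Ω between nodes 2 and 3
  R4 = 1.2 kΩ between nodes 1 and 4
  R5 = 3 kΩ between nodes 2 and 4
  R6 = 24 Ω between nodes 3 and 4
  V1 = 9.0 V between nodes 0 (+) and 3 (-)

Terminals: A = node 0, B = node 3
Nodal analysis, taking node 3 as the 0 V reference.
Source V1 fixes V_0 = 9 V.
KCL at each unknown node (sum of currents leaving = 0; resistances in Ω):
  Node 1: (V_1 - 9)/4.7 + (V_1 - V_2)/13000 + (V_1 - V_4)/1200 = 0
  Node 2: (V_2 - V_1)/13000 + (V_2 - 0)/910 + (V_2 - V_4)/3000 = 0
  Node 4: (V_4 - V_1)/1200 + (V_4 - V_2)/3000 + (V_4 - 0)/24 = 0
Collecting terms (coefficients in siemens):
  0.2137·V_1 - 0.00007692·V_2 - 0.0008333·V_4 = 1.915
  0.001509·V_2 - 0.00007692·V_1 - 0.0003333·V_4 = 0
  0.04283·V_4 - 0.0008333·V_1 - 0.0003333·V_2 = 0
Solving these 3 simultaneous equations (Gaussian elimination) gives:
  V_1 = 8.963 V, V_2 = 0.4962 V, V_4 = 0.1782 V
The requested potential is V_2 = 0.4962 V.

Final answer: V_2 = 0.4962 V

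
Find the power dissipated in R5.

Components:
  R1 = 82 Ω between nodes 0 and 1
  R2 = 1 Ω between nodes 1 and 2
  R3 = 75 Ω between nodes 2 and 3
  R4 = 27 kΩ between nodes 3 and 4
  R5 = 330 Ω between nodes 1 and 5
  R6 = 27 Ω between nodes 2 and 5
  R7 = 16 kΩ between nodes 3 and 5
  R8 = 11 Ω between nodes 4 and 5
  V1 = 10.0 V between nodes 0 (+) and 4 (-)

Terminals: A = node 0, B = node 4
Nodal analysis, taking node 4 as the 0 V reference.
Source V1 fixes V_0 = 10 V.
KCL at each unknown node (sum of currents leaving = 0; resistances in Ω):
  Node 1: (V_1 - 10)/82 + (V_1 - V_2)/1 + (V_1 - V_5)/330 = 0
  Node 2: (V_2 - V_1)/1 + (V_2 - V_3)/75 + (V_2 - V_5)/27 = 0
  Node 3: (V_3 - V_2)/75 + (V_3 - 0)/27000 + (V_3 - V_5)/16000 = 0
  Node 5: (V_5 - V_1)/330 + (V_5 - V_2)/27 + (V_5 - V_3)/16000 + (V_5 - 0)/11 = 0
Collecting terms (coefficients in siemens):
  1.015·V_1 - 1·V_2 - 0.00303·V_5 = 0.122
  1.05·V_2 - 1·V_1 - 0.01333·V_3 - 0.03704·V_5 = 0
  0.01343·V_3 - 0.01333·V_2 - 0.0000625·V_5 = 0
  0.131·V_5 - 0.00303·V_1 - 0.03704·V_2 - 0.0000625·V_3 = 0
Solving these 4 simultaneous equations (Gaussian elimination) gives:
  V_1 = 3.093 V, V_2 = 3.016 V, V_3 = 2.998 V, V_5 = 0.9253 V
I_R5 = (V_1 - V_5)/R5 = (3.093 - 0.9253)/330 = 0.00657 A
P_R5 = I_R5² × R5 = (0.00657)² × 330 = 0.01424 W

Final answer: 0.01424 W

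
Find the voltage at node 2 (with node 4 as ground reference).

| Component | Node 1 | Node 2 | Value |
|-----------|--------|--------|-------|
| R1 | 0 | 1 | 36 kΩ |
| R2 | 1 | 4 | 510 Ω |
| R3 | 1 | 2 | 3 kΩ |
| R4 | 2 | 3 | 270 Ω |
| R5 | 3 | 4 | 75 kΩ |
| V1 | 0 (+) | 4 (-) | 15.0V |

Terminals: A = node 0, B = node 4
Nodal analysis, taking node 4 as the 0 V reference.
Source V1 fixes V_0 = 15 V.
KCL at each unknown node (sum of currents leaving = 0; resistances in Ω):
  Node 1: (V_1 - 15)/36000 + (V_1 - 0)/510 + (V_1 - V_2)/3000 = 0
  Node 2: (V_2 - V_1)/3000 + (V_2 - V_3)/270 = 0
  Node 3: (V_3 - V_2)/270 + (V_3 - 0)/75000 = 0
Collecting terms (coefficients in siemens):
  0.002322·V_1 - 0.0003333·V_2 = 0.0004167
  0.004037·V_2 - 0.0003333·V_1 - 0.003704·V_3 = 0
  0.003717·V_3 - 0.003704·V_2 = 0
Solving these 3 simultaneous equations (Gaussian elimination) gives:
  V_1 = 0.2082 V, V_2 = 0.2002 V, V_3 = 0.1995 V
The requested potential is V_2 = 0.2002 V.

Final answer: V_2 = 0.2002 V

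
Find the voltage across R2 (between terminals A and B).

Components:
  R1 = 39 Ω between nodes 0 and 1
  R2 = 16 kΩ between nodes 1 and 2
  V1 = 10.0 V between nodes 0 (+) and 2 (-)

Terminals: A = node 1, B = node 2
R1 and R2 are in series across V1 (node 0 → node 1 → node 2), and the output A–B is taken across R2, so this is a voltage divider.
Series current: I = V1/(R1 + R2) = 10/(39 + 16000) = 10/16040 = 0.0006235 A
V_R2 = I × R2 = V1 × R2/(R1 + R2) = 10 × 16000/16040 = 9.976 V

Final answer: 9.976 V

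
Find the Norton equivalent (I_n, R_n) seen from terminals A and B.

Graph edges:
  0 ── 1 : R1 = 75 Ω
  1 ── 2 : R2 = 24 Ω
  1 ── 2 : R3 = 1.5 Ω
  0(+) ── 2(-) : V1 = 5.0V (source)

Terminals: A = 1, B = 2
Find the Thévenin equivalent first; then I_n = V_th/R_th and R_n = R_th.
Step 1 — V_th is the open-circuit voltage V_A - V_B (nothing connected across the terminals).
Nodal analysis, taking node 2 as the 0 V reference.
Source V1 fixes V_0 = 5 V.
KCL at each unknown node (sum of currents leaving = 0; resistances in Ω):
  Node 1: (V_1 - 5)/75 + (V_1 - 0)/24 + (V_1 - 0)/1.5 = 0
Collecting terms: 0.7217 × V_1 = 0.06667  =>  V_1 = 0.09238 V
V_th = V_1 - V_2 = 0.09238 - 0 = 0.09238 V
Step 2 — R_th: zero the source — replace V1 by a short circuit (node 2 merges into node 0) — and find the resistance seen between A (node 1) and B (node 0).
Reduce the network between node 1 (A) and node 0 (B) by series/parallel combination:
  Rp1 = R1 ‖ R2 ‖ R3 (parallel, all between nodes 0 and 1) = 1/(1/75 + 1/24 + 1/1.5) = 1.386 Ω
R_th = 1.386 Ω
I_n = V_th/R_th = 0.09238/1.386 = 0.06667 A, and R_n = R_th = 1.386 Ω

Final answer: I_n = 0.06667 A, R_n = 1.386 Ω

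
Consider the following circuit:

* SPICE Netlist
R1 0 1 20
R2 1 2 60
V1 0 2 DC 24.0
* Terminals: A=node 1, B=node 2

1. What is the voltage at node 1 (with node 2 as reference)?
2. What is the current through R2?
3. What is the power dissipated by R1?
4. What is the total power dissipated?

Nodal analysis, taking node 2 as the 0 V reference.
Source V1 fixes V_0 = 24 V.
KCL at each unknown node (sum of currents leaving = 0; resistances in Ω):
  Node 1: (V_1 - 24)/20 + (V_1 - 0)/60 = 0
Collecting terms: 0.06667 × V_1 = 1.2  =>  V_1 = 18 V
Part 1:
  Read off the nodal solution: V_1 = 18 V
Part 2:
  I_R2 = (V_1 - V_2)/R2 = (18 - 0)/60 = 0.3 A
  Magnitude: I_R2 = 0.3 A
Part 3:
  I_R1 = (V_0 - V_1)/R1 = (24 - 18)/20 = 0.3 A
  P_R1 = I_R1² × R1 = (0.3)² × 20 = 1.8 W
Part 4:
  Power in each resistor, P = (ΔV)²/R:
    P_R1 = (24 - 18)²/20 = 1.8 W
    P_R2 = (18 - 0)²/60 = 5.4 W
  P_total = P_R1 + P_R2 = 7.2 W

Final answers:
1. V_1 = 18 V
2. I_R2 = 0.3 A
3. P_R1 = 1.8 W
4. P_total = 7.2 W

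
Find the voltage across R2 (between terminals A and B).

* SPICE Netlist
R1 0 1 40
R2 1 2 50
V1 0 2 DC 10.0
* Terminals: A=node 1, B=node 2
R1 and R2 are in series across V1 (node 0 → node 1 → node 2), and the output A–B is taken across R2, so this is a voltage divider.
Series current: I = V1/(R1 + R2) = 10/(40 + 50) = 10/90 = 0.1111 A
V_R2 = I × R2 = V1 × R2/(R1 + R2) = 10 × 50/90 = 5.556 V

Final answer: 5.556 V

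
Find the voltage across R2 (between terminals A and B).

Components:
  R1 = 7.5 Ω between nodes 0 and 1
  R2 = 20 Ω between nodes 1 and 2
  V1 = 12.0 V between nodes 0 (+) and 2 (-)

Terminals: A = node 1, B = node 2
R1 and R2 are in series across V1 (node 0 → node 1 → node 2), and the output A–B is taken across R2, so this is a voltage divider.
Series current: I = V1/(R1 + R2) = 12/(7.5 + 20) = 12/27.5 = 0.4364 A
V_R2 = I × R2 = V1 × R2/(R1 + R2) = 12 × 20/27.5 = 8.727 V

Final answer: 8.727 V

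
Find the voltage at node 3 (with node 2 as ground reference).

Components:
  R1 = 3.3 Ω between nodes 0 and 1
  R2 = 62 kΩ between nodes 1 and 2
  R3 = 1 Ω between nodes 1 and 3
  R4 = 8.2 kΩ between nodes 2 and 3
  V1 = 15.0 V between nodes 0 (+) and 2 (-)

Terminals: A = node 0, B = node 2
Nodal analysis, taking node 2 as the 0 V reference.
Source V1 fixes V_0 = 15 V.
KCL at each unknown node (sum of currents leaving = 0; resistances in Ω):
  Node 1: (V_1 - 15)/3.3 + (V_1 - 0)/62000 + (V_1 - V_3)/1 = 0
  Node 3: (V_3 - V_1)/1 + (V_3 - 0)/8200 = 0
Collecting terms (coefficients in siemens):
  1.303·V_1 - 1·V_3 = 4.545
  1·V_3 - 1·V_1 = 0
Determinant D = (1.303)(1) - (-1)(-1) = 0.3032
V_1 = [(4.545)(1) - (-1)(0)]/D = 14.99 V
V_3 = [(1.303)(0) - (4.545)(-1)]/D = 14.99 V
The requested potential is V_3 = 14.99 V.

Final answer: V_3 = 14.99 V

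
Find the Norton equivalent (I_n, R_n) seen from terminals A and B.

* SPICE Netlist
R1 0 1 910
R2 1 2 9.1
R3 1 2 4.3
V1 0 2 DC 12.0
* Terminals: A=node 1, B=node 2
Find the Thévenin equivalent first; then I_n = V_th/R_th and R_n = R_th.
Step 1 — V_th is the open-circuit voltage V_A - V_B (nothing connected across the terminals).
Nodal analysis, taking node 2 as the 0 V reference.
Source V1 fixes V_0 = 12 V.
KCL at each unknown node (sum of currents leaving = 0; resistances in Ω):
  Node 1: (V_1 - 12)/910 + (V_1 - 0)/9.1 + (V_1 - 0)/4.3 = 0
Collecting terms: 0.3435 × V_1 = 0.01319  =>  V_1 = 0.03838 V
V_th = V_1 - V_2 = 0.03838 - 0 = 0.03838 V
Step 2 — R_th: zero the source — replace V1 by a short circuit (node 2 merges into node 0) — and find the resistance seen between A (node 1) and B (node 0).
Reduce the network between node 1 (A) and node 0 (B) by series/parallel combination:
  Rp1 = R1 ‖ R2 ‖ R3 (parallel, all between nodes 0 and 1) = 1/(1/910 + 1/9.1 + 1/4.3) = 2.911 Ω
R_th = 2.911 Ω
I_n = V_th/R_th = 0.03838/2.911 = 0.01319 A, and R_n = R_th = 2.911 Ω

Final answer: I_n = 0.01319 A, R_n = 2.911 Ω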